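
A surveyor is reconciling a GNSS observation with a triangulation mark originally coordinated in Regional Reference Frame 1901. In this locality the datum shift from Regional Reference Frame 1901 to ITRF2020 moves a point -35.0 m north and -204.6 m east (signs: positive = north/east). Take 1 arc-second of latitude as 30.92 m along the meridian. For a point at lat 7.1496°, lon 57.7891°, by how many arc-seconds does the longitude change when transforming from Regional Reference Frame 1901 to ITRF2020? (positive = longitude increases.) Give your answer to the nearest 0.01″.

At latitude 7.1496°, cos φ = 0.992225.
1″ of longitude at this latitude = 30.92 × cos φ = 30.6796 m, so Δλ = -204.6 / 30.6796 = -6.669″.

Δλ = -6.67″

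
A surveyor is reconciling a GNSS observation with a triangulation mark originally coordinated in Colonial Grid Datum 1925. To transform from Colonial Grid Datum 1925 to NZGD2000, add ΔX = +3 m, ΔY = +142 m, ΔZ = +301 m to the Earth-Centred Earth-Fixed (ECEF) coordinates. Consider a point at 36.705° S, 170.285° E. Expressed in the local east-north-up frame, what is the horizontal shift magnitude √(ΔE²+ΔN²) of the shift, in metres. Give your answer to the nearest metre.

The local east axis at (φ, λ) is (−sin λ, cos λ, 0), so ΔE = −sin(170.285°)·3 + cos(170.285°)·142 = -140.47 m.
The local north axis is (−sin φ cos λ, −sin φ sin λ, cos φ), giving ΔN = -1.767 + 14.322 + 241.319 = 253.87 m.
Horizontal magnitude = √(ΔE² + ΔN²) = √((-140.47)² + 253.87²) = 290.14 m.

290 m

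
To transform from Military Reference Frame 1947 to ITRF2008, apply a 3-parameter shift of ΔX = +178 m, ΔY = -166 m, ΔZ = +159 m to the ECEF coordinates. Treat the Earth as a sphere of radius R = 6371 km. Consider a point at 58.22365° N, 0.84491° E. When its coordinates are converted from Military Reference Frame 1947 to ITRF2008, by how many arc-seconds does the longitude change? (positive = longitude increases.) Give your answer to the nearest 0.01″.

sin φ = 0.850110, cos φ = 0.526605, sin λ = 0.014746, cos λ = 0.999891.
East component: ΔE = −sin λ·ΔX + cos λ·ΔY = −(0.014746)(178) + (0.999891)(-166) = -168.61 m.
1° of latitude spans πR/180 = 111195 m; at latitude φ, 1° of longitude spans that × cos φ = 58555.8 m, so Δλ = -168.61 / 58555.8 × 3600 = -10.366″.

Δλ = -10.37″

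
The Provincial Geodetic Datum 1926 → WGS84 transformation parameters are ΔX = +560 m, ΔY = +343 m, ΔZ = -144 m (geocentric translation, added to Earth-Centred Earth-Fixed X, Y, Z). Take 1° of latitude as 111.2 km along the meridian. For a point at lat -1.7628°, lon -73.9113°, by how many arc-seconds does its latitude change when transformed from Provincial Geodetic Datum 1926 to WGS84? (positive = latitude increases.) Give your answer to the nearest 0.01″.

sin φ = -0.030762, cos φ = 0.999527, sin λ = -0.960834, cos λ = 0.277125.
North component: ΔN = −sin φ cos λ·ΔX − sin φ sin λ·ΔY + cos φ·ΔZ = −(-0.030762)(0.277125)(560) − (-0.030762)(-0.960834)(343) + (0.999527)(-144) = -149.30 m.
1° of latitude spans 111200 m, so Δφ = -149.30 / 111200 × 3600 = -4.833″.

Δφ = -4.83″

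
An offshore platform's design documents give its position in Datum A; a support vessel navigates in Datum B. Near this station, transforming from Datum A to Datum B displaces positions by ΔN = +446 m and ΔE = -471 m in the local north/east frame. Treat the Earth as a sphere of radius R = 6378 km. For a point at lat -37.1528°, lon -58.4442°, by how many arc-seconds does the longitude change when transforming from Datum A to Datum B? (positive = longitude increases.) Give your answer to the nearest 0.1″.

At latitude -37.1528°, cos φ = 0.797028.
One radian of longitude at latitude φ spans R cos φ, so Δλ = ΔE / (R cos φ) = -471.0 / (6378000 × 0.797028) = -9.2654e-05 rad = -19.111″.

Δλ = -19.1″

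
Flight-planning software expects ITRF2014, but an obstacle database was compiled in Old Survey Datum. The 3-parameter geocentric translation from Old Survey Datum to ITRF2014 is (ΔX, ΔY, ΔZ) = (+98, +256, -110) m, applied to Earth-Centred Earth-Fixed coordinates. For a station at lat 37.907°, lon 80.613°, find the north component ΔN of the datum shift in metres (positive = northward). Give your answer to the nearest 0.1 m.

ΔN = -251.8 m

At φ = 37.907°, λ = 80.613°: sin φ = 0.614382, cos φ = 0.789009, sin λ = 0.986609, cos λ = 0.163102.
ΔN = −sin φ cos λ·ΔX − sin φ sin λ·ΔY + cos φ·ΔZ = −(0.614382)(0.163102)(98) − (0.614382)(0.986609)(256) + (0.789009)(-110) = -251.79 m.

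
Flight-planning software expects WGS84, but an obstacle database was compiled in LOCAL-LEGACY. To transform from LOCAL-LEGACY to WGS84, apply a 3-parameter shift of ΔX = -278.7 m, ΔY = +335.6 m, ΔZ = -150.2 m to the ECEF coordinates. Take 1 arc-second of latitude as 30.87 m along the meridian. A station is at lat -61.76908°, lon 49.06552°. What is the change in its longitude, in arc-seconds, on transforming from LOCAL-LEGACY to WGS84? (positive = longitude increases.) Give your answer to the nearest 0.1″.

sin φ = -0.881048, cos φ = 0.473026, sin λ = 0.755459, cos λ = 0.655196.
East component: ΔE = −sin λ·ΔX + cos λ·ΔY = −(0.755459)(-278.7) + (0.655196)(335.6) = 430.43 m.
1° of latitude spans 3600 × 30.87 = 111132 m; at latitude φ, 1° of longitude spans that × cos φ = 52568.4 m, so Δλ = 430.43 / 52568.4 × 3600 = 29.477″.

Δλ = 29.5″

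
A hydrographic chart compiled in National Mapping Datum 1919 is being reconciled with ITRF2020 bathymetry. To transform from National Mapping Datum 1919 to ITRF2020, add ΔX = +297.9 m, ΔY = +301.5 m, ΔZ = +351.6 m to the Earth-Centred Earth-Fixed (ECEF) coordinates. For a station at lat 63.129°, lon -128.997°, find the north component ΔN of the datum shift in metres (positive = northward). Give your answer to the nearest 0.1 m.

The local north axis is (−sin φ cos λ, −sin φ sin λ, cos φ), giving ΔN = 167.221 + 209.019 + 158.917 = 535.16 m.

ΔN = 535.2 m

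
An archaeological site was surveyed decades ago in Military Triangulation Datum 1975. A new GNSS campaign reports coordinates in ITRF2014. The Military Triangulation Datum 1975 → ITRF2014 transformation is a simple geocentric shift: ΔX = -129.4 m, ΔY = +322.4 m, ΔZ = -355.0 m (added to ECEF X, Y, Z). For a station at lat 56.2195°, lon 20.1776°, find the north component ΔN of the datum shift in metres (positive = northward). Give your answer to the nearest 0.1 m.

ΔN = -188.9 m

The local north axis is (−sin φ cos λ, −sin φ sin λ, cos φ), giving ΔN = 100.953 − 92.431 − 197.385 = -188.86 m.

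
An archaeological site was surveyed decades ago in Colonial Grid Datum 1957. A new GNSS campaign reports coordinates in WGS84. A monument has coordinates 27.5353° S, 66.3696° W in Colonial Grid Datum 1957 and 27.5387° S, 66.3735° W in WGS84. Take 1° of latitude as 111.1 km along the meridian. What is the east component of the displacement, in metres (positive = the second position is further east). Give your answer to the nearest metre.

Δφ = -27.5387° − -27.5353° = -0.0034°; Δλ = -66.3735° − -66.3696° = -0.0039°.
ΔN = Δφ × 111100 = -377.7 m; ΔE = Δλ × 111100 × cos(-27.5353°) = -0.0039 × 111100 × 0.886726 = -384.2 m.

ΔE = -384 m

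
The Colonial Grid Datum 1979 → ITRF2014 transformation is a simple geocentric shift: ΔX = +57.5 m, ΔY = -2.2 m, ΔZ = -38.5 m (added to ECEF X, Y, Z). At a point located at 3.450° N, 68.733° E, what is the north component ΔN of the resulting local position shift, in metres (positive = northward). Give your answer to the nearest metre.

At φ = 3.450°, λ = 68.733°: sin φ = 0.060177, cos φ = 0.998188, sin λ = 0.931900, cos λ = 0.362715.
ΔN = −sin φ cos λ·ΔX − sin φ sin λ·ΔY + cos φ·ΔZ = −(0.060177)(0.362715)(57.5) − (0.060177)(0.931900)(-2.2) + (0.998188)(-38.5) = -39.56 m.

ΔN = -40 m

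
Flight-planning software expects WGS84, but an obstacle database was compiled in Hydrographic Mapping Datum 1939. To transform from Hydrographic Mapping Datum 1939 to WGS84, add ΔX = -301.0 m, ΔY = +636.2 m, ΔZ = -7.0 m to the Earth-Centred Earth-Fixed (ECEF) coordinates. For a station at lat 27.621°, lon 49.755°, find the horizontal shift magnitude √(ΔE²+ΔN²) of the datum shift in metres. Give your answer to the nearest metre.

656 m

The local east axis at (φ, λ) is (−sin λ, cos λ, 0), so ΔE = −sin(49.755°)·(-301.0) + cos(49.755°)·636.2 = 640.77 m.
The local north axis is (−sin φ cos λ, −sin φ sin λ, cos φ), giving ΔN = 90.157 − 225.136 − 6.202 = -141.18 m.
Horizontal magnitude = √(ΔE² + ΔN²) = √(640.77² + (-141.18)²) = 656.14 m.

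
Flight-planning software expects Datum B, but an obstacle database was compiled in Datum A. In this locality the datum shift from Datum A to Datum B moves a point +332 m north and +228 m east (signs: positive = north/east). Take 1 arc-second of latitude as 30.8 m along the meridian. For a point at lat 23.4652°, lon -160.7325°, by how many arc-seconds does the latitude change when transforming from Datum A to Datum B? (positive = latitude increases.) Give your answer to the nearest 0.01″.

1″ of latitude = 30.80 m, so Δφ = 332.0 / 30.80 = 10.779″.

Δφ = 10.78″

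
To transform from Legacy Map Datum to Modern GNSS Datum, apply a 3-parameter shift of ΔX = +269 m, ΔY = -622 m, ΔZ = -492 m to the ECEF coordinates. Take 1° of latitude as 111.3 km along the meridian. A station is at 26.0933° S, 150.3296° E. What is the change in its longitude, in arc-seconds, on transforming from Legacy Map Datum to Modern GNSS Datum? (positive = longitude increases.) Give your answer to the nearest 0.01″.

sin φ = -0.439834, cos φ = 0.898079, sin λ = 0.495010, cos λ = -0.868887.
East component: ΔE = −sin λ·ΔX + cos λ·ΔY = −(0.495010)(269) + (-0.868887)(-622) = 407.29 m.
1° of latitude spans 111300 m; at latitude φ, 1° of longitude spans that × cos φ = 99956.2 m, so Δλ = 407.29 / 99956.2 × 3600 = 14.669″.

Δλ = 14.67″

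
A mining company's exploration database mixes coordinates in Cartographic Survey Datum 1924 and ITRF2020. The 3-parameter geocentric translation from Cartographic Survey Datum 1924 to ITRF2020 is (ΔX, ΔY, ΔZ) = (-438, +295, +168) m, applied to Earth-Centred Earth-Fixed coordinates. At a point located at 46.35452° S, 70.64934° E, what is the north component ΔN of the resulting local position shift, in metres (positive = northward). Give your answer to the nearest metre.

ΔN = 212 m

At φ = -46.35452°, λ = 70.64934°: sin φ = -0.723624, cos φ = 0.690194, sin λ = 0.943508, cos λ = 0.331349.
ΔN = −sin φ cos λ·ΔX − sin φ sin λ·ΔY + cos φ·ΔZ = −(-0.723624)(0.331349)(-438) − (-0.723624)(0.943508)(295) + (0.690194)(168) = 212.34 m.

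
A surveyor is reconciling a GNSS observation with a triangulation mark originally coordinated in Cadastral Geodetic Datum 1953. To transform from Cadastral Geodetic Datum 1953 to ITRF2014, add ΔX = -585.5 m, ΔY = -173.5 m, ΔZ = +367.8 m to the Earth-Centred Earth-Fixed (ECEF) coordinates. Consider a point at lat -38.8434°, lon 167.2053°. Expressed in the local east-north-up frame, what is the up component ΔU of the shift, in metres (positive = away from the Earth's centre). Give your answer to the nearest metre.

ΔU = 184 m

The local up (radial) axis is (cos φ cos λ, cos φ sin λ, sin φ), giving ΔU = 444.701 − 29.926 − 230.682 = 184.09 m.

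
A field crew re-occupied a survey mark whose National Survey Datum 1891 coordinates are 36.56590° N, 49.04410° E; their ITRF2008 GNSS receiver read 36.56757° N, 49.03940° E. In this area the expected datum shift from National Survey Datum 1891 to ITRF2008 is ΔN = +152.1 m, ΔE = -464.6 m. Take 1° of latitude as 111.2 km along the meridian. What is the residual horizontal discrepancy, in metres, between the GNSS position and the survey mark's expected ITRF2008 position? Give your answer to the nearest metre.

56 m

Observed coordinate differences: Δφ = +0.00167°, Δλ = -0.00470°.
Converting to metres (1° lat = 111200 m, cos φ = 0.803172): observed ΔN = 185.7 m, observed ΔE = -419.8 m.
Subtracting the expected shift leaves a residual of 185.7 − (152.1) = 33.6 m north and -419.8 − (-464.6) = 44.8 m east.
Residual distance = √(33.6² + 44.8²) = 56.0 m.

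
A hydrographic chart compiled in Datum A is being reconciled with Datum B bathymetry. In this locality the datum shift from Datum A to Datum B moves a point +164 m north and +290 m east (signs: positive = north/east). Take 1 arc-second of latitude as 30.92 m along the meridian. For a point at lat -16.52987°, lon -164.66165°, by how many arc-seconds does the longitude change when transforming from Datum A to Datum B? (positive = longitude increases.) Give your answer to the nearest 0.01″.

Δλ = 9.78″

At latitude -16.52987°, cos φ = 0.958672.
1″ of longitude at this latitude = 30.92 × cos φ = 29.6421 m, so Δλ = 290.0 / 29.6421 = 9.783″.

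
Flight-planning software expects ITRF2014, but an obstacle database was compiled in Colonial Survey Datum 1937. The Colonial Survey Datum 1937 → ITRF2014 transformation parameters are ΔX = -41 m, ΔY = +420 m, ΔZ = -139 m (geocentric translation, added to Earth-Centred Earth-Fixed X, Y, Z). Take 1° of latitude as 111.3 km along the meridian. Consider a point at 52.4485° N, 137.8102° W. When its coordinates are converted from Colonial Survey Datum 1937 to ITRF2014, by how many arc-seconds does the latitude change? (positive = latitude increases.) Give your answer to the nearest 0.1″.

Δφ = 3.7″

sin φ = 0.792806, cos φ = 0.609474, sin λ = -0.671589, cos λ = -0.740924.
North component: ΔN = −sin φ cos λ·ΔX − sin φ sin λ·ΔY + cos φ·ΔZ = −(0.792806)(-0.740924)(-41) − (0.792806)(-0.671589)(420) + (0.609474)(-139) = 114.82 m.
1° of latitude spans 111300 m, so Δφ = 114.82 / 111300 × 3600 = 3.714″.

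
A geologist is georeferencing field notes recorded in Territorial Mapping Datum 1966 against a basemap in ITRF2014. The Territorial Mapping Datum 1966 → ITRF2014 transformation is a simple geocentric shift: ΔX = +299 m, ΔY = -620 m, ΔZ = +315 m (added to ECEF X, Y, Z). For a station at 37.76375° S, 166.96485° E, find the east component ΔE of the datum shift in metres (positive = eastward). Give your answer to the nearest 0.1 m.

At φ = -37.76375°, λ = 166.96485°: sin φ = -0.612407, cos φ = 0.790543, sin λ = 0.225549, cos λ = -0.974232.
ΔE = −sin λ·ΔX + cos λ·ΔY = −(0.225549)·(299) + (-0.974232)·(-620) = 536.58 m.

ΔE = 536.6 m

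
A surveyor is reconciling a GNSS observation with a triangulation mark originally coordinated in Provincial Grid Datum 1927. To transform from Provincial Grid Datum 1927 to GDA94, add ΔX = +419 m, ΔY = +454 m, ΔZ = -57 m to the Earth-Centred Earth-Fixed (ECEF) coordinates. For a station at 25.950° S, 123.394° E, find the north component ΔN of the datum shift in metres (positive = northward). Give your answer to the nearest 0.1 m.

ΔN = 13.7 m

The local north axis is (−sin φ cos λ, −sin φ sin λ, cos φ), giving ΔN = -100.914 + 165.866 − 51.253 = 13.70 m.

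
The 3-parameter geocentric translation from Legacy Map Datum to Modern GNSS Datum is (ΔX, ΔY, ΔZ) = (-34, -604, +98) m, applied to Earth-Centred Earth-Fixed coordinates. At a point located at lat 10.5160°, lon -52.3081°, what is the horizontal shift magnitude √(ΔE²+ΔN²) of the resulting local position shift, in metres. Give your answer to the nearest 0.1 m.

At φ = 10.5160°, λ = -52.3081°: sin φ = 0.182510, cos φ = 0.983204, sin λ = -0.791310, cos λ = 0.611415.
ΔE = −sin λ·ΔX + cos λ·ΔY = −(-0.791310)·(-34) + (0.611415)·(-604) = -396.20 m.
ΔN = −sin φ cos λ·ΔX − sin φ sin λ·ΔY + cos φ·ΔZ = −(0.182510)(0.611415)(-34) − (0.182510)(-0.791310)(-604) + (0.983204)(98) = 12.92 m.
Horizontal magnitude = √(ΔE² + ΔN²) = √((-396.20)² + 12.92²) = 396.41 m.

396.4 m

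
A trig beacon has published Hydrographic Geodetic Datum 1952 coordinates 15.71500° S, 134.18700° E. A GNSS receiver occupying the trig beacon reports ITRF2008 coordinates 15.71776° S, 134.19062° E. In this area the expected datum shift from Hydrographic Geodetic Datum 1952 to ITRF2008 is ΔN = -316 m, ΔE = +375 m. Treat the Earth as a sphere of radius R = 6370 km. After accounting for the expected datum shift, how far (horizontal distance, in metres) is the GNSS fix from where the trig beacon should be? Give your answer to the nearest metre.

15 m

Observed coordinate differences: Δφ = -0.00276°, Δλ = +0.00362°.
Converting to metres (1° lat = 111177 m, cos φ = 0.962621): observed ΔN = -306.8 m, observed ΔE = 387.4 m.
Subtracting the expected shift leaves a residual of -306.8 − (-316) = 9.2 m north and 387.4 − (375) = 12.4 m east.
Residual distance = √(9.2² + 12.4²) = 15.4 m.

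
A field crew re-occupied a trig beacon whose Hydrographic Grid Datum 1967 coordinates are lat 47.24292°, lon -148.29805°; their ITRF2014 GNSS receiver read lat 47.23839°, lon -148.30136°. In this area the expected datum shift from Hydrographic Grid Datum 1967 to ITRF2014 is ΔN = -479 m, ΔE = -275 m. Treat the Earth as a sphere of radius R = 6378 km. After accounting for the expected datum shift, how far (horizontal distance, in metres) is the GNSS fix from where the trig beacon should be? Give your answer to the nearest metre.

35 m

Observed coordinate differences: Δφ = -0.00453°, Δλ = -0.00331°.
Converting to metres (1° lat = 111317 m, cos φ = 0.678891): observed ΔN = -504.3 m, observed ΔE = -250.1 m.
Subtracting the expected shift leaves a residual of -504.3 − (-479) = -25.3 m north and -250.1 − (-275) = 24.9 m east.
Residual distance = √((-25.3)² + 24.9²) = 35.4 m.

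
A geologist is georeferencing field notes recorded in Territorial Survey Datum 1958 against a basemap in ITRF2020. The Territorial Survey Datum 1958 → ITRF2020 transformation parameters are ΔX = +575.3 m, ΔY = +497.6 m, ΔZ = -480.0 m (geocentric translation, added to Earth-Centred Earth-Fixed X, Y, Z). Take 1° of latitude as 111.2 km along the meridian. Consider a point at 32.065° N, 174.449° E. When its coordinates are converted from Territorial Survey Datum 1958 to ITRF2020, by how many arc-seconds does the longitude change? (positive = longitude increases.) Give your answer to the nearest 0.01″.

Δλ = -21.05″

sin φ = 0.530881, cos φ = 0.847446, sin λ = 0.096732, cos λ = -0.995310.
East component: ΔE = −sin λ·ΔX + cos λ·ΔY = −(0.096732)(575.3) + (-0.995310)(497.6) = -550.92 m.
1° of latitude spans 111200 m; at latitude φ, 1° of longitude spans that × cos φ = 94236.0 m, so Δλ = -550.92 / 94236.0 × 3600 = -21.046″.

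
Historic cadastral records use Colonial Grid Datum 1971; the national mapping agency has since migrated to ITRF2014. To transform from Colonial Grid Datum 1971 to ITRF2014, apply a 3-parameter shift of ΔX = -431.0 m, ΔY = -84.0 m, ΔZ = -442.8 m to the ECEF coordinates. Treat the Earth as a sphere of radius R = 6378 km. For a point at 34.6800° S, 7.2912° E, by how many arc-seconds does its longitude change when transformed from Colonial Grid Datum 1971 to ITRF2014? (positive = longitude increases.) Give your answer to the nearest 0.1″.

Δλ = -1.1″

sin φ = -0.568993, cos φ = 0.822343, sin λ = 0.126912, cos λ = 0.991914.
East component: ΔE = −sin λ·ΔX + cos λ·ΔY = −(0.126912)(-431.0) + (0.991914)(-84.0) = -28.62 m.
1° of latitude spans πR/180 = 111317 m; at latitude φ, 1° of longitude spans that × cos φ = 91540.8 m, so Δλ = -28.62 / 91540.8 × 3600 = -1.126″.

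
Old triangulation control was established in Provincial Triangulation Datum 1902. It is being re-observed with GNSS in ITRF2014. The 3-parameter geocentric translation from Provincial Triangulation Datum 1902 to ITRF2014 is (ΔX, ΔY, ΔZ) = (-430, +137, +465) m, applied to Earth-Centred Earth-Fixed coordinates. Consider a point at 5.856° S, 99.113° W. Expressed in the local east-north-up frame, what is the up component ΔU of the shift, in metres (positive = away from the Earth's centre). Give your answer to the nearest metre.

At φ = -5.856°, λ = -99.113°: sin φ = -0.102029, cos φ = 0.994781, sin λ = -0.987378, cos λ = -0.158382.
ΔU = cos φ cos λ·ΔX + cos φ sin λ·ΔY + sin φ·ΔZ = (0.994781)(-0.158382)(-430) + (0.994781)(-0.987378)(137) + (-0.102029)(465) = -114.26 m.

ΔU = -114 m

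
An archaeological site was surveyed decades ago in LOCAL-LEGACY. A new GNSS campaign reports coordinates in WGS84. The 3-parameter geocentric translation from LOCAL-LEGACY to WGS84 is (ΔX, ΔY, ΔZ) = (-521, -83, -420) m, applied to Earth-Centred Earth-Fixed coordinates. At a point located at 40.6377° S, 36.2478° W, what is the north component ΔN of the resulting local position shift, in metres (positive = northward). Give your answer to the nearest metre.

ΔN = -560 m

At φ = -40.6377°, λ = -36.2478°: sin φ = -0.651274, cos φ = 0.758843, sin λ = -0.591279, cos λ = 0.806467.
ΔN = −sin φ cos λ·ΔX − sin φ sin λ·ΔY + cos φ·ΔZ = −(-0.651274)(0.806467)(-521) − (-0.651274)(-0.591279)(-83) + (0.758843)(-420) = -560.40 m.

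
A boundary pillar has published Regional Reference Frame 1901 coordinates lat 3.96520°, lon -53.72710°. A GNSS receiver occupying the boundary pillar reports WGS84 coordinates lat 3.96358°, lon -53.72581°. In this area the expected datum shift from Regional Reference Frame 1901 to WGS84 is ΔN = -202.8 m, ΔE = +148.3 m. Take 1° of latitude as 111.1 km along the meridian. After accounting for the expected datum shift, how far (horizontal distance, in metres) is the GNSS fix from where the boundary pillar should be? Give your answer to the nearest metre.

23 m

Observed coordinate differences: Δφ = -0.00162°, Δλ = +0.00129°.
Converting to metres (1° lat = 111100 m, cos φ = 0.997606): observed ΔN = -180.0 m, observed ΔE = 143.0 m.
Subtracting the expected shift leaves a residual of -180.0 − (-202.8) = 22.8 m north and 143.0 − (148.3) = -5.3 m east.
Residual distance = √(22.8² + (-5.3)²) = 23.4 m.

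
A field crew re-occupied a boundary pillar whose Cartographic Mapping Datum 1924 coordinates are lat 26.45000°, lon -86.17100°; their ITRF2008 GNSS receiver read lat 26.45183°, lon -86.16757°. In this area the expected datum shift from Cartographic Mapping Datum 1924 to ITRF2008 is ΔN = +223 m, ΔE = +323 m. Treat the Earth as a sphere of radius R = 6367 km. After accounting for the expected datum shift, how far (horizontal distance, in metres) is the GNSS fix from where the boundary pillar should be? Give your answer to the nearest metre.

27 m

Observed coordinate differences: Δφ = +0.00183°, Δλ = +0.00343°.
Converting to metres (1° lat = 111125 m, cos φ = 0.895323): observed ΔN = 203.4 m, observed ΔE = 341.3 m.
Subtracting the expected shift leaves a residual of 203.4 − (223) = -19.6 m north and 341.3 − (323) = 18.3 m east.
Residual distance = √((-19.6)² + 18.3²) = 26.8 m.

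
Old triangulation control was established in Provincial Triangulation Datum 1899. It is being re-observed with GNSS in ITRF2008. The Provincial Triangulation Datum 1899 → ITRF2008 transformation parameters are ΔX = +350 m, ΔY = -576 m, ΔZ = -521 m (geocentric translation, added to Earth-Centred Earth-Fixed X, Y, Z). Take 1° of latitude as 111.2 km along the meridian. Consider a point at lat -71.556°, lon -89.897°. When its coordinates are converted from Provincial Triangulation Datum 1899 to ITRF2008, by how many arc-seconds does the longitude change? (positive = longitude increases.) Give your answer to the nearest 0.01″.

sin φ = -0.948633, cos φ = 0.316378, sin λ = -0.999998, cos λ = 0.001798.
East component: ΔE = −sin λ·ΔX + cos λ·ΔY = −(-0.999998)(350) + (0.001798)(-576) = 348.96 m.
1° of latitude spans 111200 m; at latitude φ, 1° of longitude spans that × cos φ = 35181.2 m, so Δλ = 348.96 / 35181.2 × 3600 = 35.709″.

Δλ = 35.71″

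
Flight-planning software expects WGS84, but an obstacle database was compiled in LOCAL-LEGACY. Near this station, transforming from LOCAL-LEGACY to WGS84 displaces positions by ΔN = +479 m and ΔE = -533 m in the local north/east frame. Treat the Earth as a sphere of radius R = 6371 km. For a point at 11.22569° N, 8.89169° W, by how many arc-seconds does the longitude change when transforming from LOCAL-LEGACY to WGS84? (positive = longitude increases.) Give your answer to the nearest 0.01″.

Δλ = -17.59″

At latitude 11.22569°, cos φ = 0.980868.
One radian of longitude at latitude φ spans R cos φ, so Δλ = ΔE / (R cos φ) = -533.0 / (6371000 × 0.980868) = -8.5292e-05 rad = -17.593″.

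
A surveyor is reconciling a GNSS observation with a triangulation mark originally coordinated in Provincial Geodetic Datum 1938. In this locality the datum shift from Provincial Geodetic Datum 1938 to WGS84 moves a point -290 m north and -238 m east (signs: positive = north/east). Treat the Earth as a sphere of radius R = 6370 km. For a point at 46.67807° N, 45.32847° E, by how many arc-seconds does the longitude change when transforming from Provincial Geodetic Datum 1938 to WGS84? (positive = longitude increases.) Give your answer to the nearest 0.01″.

Δλ = -11.23″

At latitude 46.67807°, cos φ = 0.686097.
One radian of longitude at latitude φ spans R cos φ, so Δλ = ΔE / (R cos φ) = -238.0 / (6370000 × 0.686097) = -5.4457e-05 rad = -11.233″.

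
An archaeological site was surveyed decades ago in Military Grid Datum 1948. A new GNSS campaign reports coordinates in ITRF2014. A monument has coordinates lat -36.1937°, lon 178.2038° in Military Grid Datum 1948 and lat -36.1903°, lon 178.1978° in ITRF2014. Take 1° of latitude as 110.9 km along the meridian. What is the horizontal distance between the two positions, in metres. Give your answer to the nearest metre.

656 m

Δφ = -36.1903° − -36.1937° = +0.0034°; Δλ = 178.1978° − 178.2038° = -0.0060°.
ΔN = Δφ × 110900 = 377.1 m; ΔE = Δλ × 110900 × cos(-36.1937°) = -0.0060 × 110900 × 0.807025 = -537.0 m.
Distance = √(ΔE² + ΔN²) = √((-537.0)² + 377.1²) = 656.2 m.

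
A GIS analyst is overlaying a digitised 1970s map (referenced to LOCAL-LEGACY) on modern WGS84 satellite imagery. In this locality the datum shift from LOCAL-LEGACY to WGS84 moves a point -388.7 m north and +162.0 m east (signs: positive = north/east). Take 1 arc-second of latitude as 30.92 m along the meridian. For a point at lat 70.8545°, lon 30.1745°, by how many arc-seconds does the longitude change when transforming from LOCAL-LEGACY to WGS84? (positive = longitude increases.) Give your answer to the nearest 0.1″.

At latitude 70.8545°, cos φ = 0.327968.
1″ of longitude at this latitude = 30.92 × cos φ = 10.1408 m, so Δλ = 162.0 / 10.1408 = 15.975″.

Δλ = 16.0″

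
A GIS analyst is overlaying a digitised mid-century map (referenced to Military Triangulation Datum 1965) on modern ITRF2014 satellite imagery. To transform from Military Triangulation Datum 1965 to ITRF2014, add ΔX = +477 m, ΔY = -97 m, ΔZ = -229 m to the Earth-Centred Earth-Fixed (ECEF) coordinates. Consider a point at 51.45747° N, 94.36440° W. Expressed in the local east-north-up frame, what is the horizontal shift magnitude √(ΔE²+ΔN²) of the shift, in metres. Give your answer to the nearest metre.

519 m

At φ = 51.45747°, λ = -94.36440°: sin φ = 0.782146, cos φ = 0.623095, sin λ = -0.997100, cos λ = -0.076100.
ΔE = −sin λ·ΔX + cos λ·ΔY = −(-0.997100)·(477) + (-0.076100)·(-97) = 483.00 m.
ΔN = −sin φ cos λ·ΔX − sin φ sin λ·ΔY + cos φ·ΔZ = −(0.782146)(-0.076100)(477) − (0.782146)(-0.997100)(-97) + (0.623095)(-229) = -189.95 m.
Horizontal magnitude = √(ΔE² + ΔN²) = √(483.00² + (-189.95)²) = 519.01 m.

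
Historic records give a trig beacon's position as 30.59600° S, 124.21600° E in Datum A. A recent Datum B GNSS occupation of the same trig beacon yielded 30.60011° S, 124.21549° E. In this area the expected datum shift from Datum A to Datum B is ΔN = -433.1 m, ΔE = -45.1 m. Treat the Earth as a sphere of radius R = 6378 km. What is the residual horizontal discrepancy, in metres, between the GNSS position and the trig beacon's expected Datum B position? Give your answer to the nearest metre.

Observed coordinate differences: Δφ = -0.00411°, Δλ = -0.00051°.
Converting to metres (1° lat = 111317 m, cos φ = 0.860778): observed ΔN = -457.5 m, observed ΔE = -48.9 m.
Subtracting the expected shift leaves a residual of -457.5 − (-433.1) = -24.4 m north and -48.9 − (-45.1) = -3.8 m east.
Residual distance = √((-24.4)² + (-3.8)²) = 24.7 m.

25 m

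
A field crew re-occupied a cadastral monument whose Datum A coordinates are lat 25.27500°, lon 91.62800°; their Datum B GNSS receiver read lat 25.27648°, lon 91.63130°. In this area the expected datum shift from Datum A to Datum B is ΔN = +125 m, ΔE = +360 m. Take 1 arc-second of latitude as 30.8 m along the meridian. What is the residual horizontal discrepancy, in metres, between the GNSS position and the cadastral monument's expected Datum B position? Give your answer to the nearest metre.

Observed coordinate differences: Δφ = +0.00148°, Δλ = +0.00330°.
Converting to metres (1° lat = 110880 m, cos φ = 0.904269): observed ΔN = 164.1 m, observed ΔE = 330.9 m.
Subtracting the expected shift leaves a residual of 164.1 − (125) = 39.1 m north and 330.9 − (360) = -29.1 m east.
Residual distance = √(39.1² + (-29.1)²) = 48.8 m.

49 m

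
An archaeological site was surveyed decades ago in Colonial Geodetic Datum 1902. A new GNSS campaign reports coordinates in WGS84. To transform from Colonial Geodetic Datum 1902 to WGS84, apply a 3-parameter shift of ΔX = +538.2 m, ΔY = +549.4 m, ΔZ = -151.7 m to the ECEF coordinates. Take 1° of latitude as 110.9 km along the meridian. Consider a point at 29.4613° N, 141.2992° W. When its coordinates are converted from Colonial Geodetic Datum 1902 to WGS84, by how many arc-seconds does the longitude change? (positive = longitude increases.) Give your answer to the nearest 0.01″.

sin φ = 0.491836, cos φ = 0.870688, sin λ = -0.625254, cos λ = -0.780422.
East component: ΔE = −sin λ·ΔX + cos λ·ΔY = −(-0.625254)(538.2) + (-0.780422)(549.4) = -92.25 m.
1° of latitude spans 110900 m; at latitude φ, 1° of longitude spans that × cos φ = 96559.3 m, so Δλ = -92.25 / 96559.3 × 3600 = -3.439″.

Δλ = -3.44″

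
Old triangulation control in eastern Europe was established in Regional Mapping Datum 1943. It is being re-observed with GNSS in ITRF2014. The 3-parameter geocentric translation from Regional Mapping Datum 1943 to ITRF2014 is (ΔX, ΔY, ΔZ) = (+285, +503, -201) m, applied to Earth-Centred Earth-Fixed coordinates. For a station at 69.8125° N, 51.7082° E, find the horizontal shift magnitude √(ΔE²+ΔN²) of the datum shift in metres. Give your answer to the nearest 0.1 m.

612.0 m

At φ = 69.8125°, λ = 51.7082°: sin φ = 0.938568, cos φ = 0.345093, sin λ = 0.784865, cos λ = 0.619667.
ΔE = −sin λ·ΔX + cos λ·ΔY = −(0.784865)·(285) + (0.619667)·(503) = 88.01 m.
ΔN = −sin φ cos λ·ΔX − sin φ sin λ·ΔY + cos φ·ΔZ = −(0.938568)(0.619667)(285) − (0.938568)(0.784865)(503) + (0.345093)(-201) = -605.65 m.
Horizontal magnitude = √(ΔE² + ΔN²) = √(88.01² + (-605.65)²) = 612.01 m.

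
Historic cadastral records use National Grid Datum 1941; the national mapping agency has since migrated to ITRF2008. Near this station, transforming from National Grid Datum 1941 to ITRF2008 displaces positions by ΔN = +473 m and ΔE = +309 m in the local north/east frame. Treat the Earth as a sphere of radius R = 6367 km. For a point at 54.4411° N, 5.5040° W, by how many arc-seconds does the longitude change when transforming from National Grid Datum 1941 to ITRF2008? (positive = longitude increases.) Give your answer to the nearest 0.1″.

At latitude 54.4411°, cos φ = 0.581540.
One radian of longitude at latitude φ spans R cos φ, so Δλ = ΔE / (R cos φ) = 309.0 / (6367000 × 0.581540) = 8.3453e-05 rad = 17.214″.

Δλ = 17.2″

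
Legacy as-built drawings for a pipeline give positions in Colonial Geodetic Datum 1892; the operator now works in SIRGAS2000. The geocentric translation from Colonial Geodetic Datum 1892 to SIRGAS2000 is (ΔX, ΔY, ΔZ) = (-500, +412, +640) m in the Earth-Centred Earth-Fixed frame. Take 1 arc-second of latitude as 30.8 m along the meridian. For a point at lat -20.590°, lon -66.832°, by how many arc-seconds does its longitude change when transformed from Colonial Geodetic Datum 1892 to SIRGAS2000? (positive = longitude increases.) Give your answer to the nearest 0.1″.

Δλ = -10.3″

sin φ = -0.351678, cos φ = 0.936121, sin λ = -0.919355, cos λ = 0.393429.
East component: ΔE = −sin λ·ΔX + cos λ·ΔY = −(-0.919355)(-500) + (0.393429)(412) = -297.59 m.
1° of latitude spans 3600 × 30.80 = 110880 m; at latitude φ, 1° of longitude spans that × cos φ = 103797.1 m, so Δλ = -297.59 / 103797.1 × 3600 = -10.321″.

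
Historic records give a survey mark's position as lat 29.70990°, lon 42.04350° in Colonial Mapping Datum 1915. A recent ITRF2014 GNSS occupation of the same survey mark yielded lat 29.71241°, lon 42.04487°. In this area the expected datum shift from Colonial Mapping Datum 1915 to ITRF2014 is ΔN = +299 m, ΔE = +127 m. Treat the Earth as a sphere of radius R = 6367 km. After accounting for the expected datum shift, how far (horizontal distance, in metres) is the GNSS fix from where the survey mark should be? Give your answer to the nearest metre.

21 m

Observed coordinate differences: Δφ = +0.00251°, Δλ = +0.00137°.
Converting to metres (1° lat = 111125 m, cos φ = 0.868546): observed ΔN = 278.9 m, observed ΔE = 132.2 m.
Subtracting the expected shift leaves a residual of 278.9 − (299) = -20.1 m north and 132.2 − (127) = 5.2 m east.
Residual distance = √((-20.1)² + 5.2²) = 20.7 m.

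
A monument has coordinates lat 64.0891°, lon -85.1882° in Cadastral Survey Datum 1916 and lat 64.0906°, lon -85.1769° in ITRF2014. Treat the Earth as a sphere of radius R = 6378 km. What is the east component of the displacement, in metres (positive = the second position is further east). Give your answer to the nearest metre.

ΔE = 550 m

Δφ = 64.0906° − 64.0891° = +0.0015°; Δλ = -85.1769° − -85.1882° = +0.0113°.
1° along a meridian = πR/180 = 111317 m.
ΔN = Δφ × 111317 = 167.0 m; ΔE = Δλ × 111317 × cos(64.0891°) = +0.0113 × 111317 × 0.436973 = 549.7 m.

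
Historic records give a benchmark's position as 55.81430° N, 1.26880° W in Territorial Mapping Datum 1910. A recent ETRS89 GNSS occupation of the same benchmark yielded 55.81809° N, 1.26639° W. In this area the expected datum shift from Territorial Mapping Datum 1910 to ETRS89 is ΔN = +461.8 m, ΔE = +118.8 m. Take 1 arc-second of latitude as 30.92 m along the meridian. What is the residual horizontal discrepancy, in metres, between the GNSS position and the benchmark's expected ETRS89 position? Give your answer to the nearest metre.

51 m

Observed coordinate differences: Δφ = +0.00379°, Δλ = +0.00241°.
Converting to metres (1° lat = 111312 m, cos φ = 0.561877): observed ΔN = 421.9 m, observed ΔE = 150.7 m.
Subtracting the expected shift leaves a residual of 421.9 − (461.8) = -39.9 m north and 150.7 − (118.8) = 31.9 m east.
Residual distance = √((-39.9)² + 31.9²) = 51.1 m.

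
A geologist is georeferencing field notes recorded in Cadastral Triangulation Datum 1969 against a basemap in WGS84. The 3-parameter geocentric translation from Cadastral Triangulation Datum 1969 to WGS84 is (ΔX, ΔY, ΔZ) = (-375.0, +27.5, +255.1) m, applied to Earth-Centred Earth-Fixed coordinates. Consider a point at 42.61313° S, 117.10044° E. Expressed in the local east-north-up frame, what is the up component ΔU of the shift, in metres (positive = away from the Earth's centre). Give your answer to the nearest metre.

ΔU = -29 m

The local up (radial) axis is (cos φ cos λ, cos φ sin λ, sin φ), giving ΔU = 125.722 + 18.016 − 172.714 = -28.98 m.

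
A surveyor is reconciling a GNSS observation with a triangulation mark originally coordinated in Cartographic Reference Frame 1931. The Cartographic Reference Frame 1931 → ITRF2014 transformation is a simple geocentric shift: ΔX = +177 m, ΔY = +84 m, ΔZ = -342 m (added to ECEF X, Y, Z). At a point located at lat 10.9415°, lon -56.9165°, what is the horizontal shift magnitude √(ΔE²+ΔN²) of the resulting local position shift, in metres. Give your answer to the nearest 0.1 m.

392.2 m

At φ = 10.9415°, λ = -56.9165°: sin φ = 0.189807, cos φ = 0.981821, sin λ = -0.837876, cos λ = 0.545861.
ΔE = −sin λ·ΔX + cos λ·ΔY = −(-0.837876)·(177) + (0.545861)·(84) = 194.16 m.
ΔN = −sin φ cos λ·ΔX − sin φ sin λ·ΔY + cos φ·ΔZ = −(0.189807)(0.545861)(177) − (0.189807)(-0.837876)(84) + (0.981821)(-342) = -340.76 m.
Horizontal magnitude = √(ΔE² + ΔN²) = √(194.16² + (-340.76)²) = 392.19 m.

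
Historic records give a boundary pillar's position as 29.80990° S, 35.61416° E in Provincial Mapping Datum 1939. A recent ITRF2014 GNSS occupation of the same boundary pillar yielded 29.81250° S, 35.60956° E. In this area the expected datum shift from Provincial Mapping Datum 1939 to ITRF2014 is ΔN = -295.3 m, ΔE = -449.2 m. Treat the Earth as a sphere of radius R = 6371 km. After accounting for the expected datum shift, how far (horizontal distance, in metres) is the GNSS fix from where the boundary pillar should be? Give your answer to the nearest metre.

Observed coordinate differences: Δφ = -0.00260°, Δλ = -0.00460°.
Converting to metres (1° lat = 111195 m, cos φ = 0.867680): observed ΔN = -289.1 m, observed ΔE = -443.8 m.
Subtracting the expected shift leaves a residual of -289.1 − (-295.3) = 6.2 m north and -443.8 − (-449.2) = 5.4 m east.
Residual distance = √(6.2² + 5.4²) = 8.2 m.

8 m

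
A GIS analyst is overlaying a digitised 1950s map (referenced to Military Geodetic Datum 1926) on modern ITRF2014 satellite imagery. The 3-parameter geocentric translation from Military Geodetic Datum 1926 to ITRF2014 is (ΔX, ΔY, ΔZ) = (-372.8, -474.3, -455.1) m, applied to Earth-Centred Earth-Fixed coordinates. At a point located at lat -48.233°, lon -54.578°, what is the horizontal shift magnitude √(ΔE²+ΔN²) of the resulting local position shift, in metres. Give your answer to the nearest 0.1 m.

At φ = -48.233°, λ = -54.578°: sin φ = -0.745860, cos φ = 0.666103, sin λ = -0.814905, cos λ = 0.579594.
ΔE = −sin λ·ΔX + cos λ·ΔY = −(-0.814905)·(-372.8) + (0.579594)·(-474.3) = -578.70 m.
ΔN = −sin φ cos λ·ΔX − sin φ sin λ·ΔY + cos φ·ΔZ = −(-0.745860)(0.579594)(-372.8) − (-0.745860)(-0.814905)(-474.3) + (0.666103)(-455.1) = -176.02 m.
Horizontal magnitude = √(ΔE² + ΔN²) = √((-578.70)² + (-176.02)²) = 604.88 m.

604.9 m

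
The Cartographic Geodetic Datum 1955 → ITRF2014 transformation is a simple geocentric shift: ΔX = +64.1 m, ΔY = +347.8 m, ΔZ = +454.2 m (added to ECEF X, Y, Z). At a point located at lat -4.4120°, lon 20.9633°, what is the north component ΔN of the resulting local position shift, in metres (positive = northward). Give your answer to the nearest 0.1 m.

ΔN = 467.0 m

The local north axis is (−sin φ cos λ, −sin φ sin λ, cos φ), giving ΔN = 4.605 + 9.572 + 452.854 = 467.03 m.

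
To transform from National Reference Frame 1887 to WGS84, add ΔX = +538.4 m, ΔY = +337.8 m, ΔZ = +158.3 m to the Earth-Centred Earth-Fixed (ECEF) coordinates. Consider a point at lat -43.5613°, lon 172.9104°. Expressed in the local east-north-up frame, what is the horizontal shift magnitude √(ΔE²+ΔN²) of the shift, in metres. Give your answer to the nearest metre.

The local east axis at (φ, λ) is (−sin λ, cos λ, 0), so ΔE = −sin(172.9104°)·538.4 + cos(172.9104°)·337.8 = -401.67 m.
The local north axis is (−sin φ cos λ, −sin φ sin λ, cos φ), giving ΔN = -368.191 + 28.731 + 114.710 = -224.75 m.
Horizontal magnitude = √(ΔE² + ΔN²) = √((-401.67)² + (-224.75)²) = 460.27 m.

460 m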